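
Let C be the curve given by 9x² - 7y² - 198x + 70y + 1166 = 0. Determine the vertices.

(11, -1) and (11, 11)

9(x² - 22x) -7(y² - 10y) = -1166
9(x - 11)² -7(y - 5)² = -1166 + 1089 - 175 = -252
Divide by -252: (y - 5)²/36 - (x - 11)²/28 = 1
Hyperbola, center (11, 5), transverse axis vertical; a² = 36, b² = 28.
a = 6. Vertices at (h, k ± a).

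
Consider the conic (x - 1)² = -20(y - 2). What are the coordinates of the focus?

(1, -3)

Vertex (1, 2); 4p = -20 so p = -5. Opens down.
Focus is p units from the vertex along the axis: (h, k + p).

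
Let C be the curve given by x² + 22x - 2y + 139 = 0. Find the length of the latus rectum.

Only x is squared. Complete the square in x: (x + 11)² = 2(y - 9).
Vertex (-11, 9); 4p = 2 so p = 1/2. Opens up.
Latus rectum length = |4p| = 2.

2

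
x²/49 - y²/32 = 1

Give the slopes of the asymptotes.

4√2/7 and -4√2/7

Center (0, 0). The positive term is the x-term, so the transverse axis is horizontal; a² = 49, b² = 32.
For a horizontal hyperbola the asymptotes have slope ±b/a.
Here that is ±4√2/7.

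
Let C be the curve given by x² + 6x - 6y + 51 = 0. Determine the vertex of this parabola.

(-3, 7)

Only x is squared. Complete the square in x: (x + 3)² = 6(y - 7).
Vertex (-3, 7); 4p = 6 so p = 3/2. Opens up.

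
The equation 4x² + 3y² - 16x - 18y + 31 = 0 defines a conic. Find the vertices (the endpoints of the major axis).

(2, 1) and (2, 5)

Rearranging, 4(x² - 4x) + 3(y² - 6y) = -31.
4(x - 2)² + 3(y - 3)² = -31 + 16 + 27 = 12
Dividing both sides by 12: (x - 2)²/3 + (y - 3)²/4 = 1
Ellipse, center (2, 3), major axis vertical; a² = 4, b² = 3.
a = 2. Vertices at (h, k ± a).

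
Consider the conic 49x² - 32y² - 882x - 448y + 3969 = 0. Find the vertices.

(9, -14) and (9, 0)

Group: 49(x² - 18x) -32(y² + 14y) = -3969
Complete the square: 49(x - 9)² -32(y + 7)² = -3969 + 3969 - 1568 = -1568
Dividing both sides by -1568: (y + 7)²/49 - (x - 9)²/32 = 1
Hyperbola, center (9, -7), transverse axis vertical; a² = 49, b² = 32.
a = 7. Vertices at (h, k ± a).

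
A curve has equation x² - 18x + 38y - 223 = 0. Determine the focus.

(9, -3/2)

Only x is squared. Complete the square in x: (x - 9)² = -38(y - 8).
Vertex (9, 8); 4p = -38 so p = -19/2. Opens down.
Focus is p units from the vertex along the axis: (h, k + p).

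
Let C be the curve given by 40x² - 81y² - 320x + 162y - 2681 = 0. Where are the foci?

Group the x- and y-terms: 40(x² - 8x) -81(y² - 2y) = 2681
40(x - 4)² -81(y - 1)² = 2681 + 640 - 81 = 3240
Divide by 3240: (x - 4)²/81 - (y - 1)²/40 = 1
Hyperbola, center (4, 1), transverse axis horizontal; a² = 81, b² = 40.
c² = a² + b² = 81 + 40 = 121, so c = 11.
Foci lie on the horizontal axis through the center: (h ± c, k).

(-7, 1) and (15, 1)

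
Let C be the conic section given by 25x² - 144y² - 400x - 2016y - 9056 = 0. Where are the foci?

(-5, -7) and (21, -7)

Rearranging, 25(x² - 16x) -144(y² + 14y) = 9056.
Completing the square gives 25(x - 8)² -144(y + 7)² = 9056 + 1600 - 7056 = 3600.
Divide through by 3600 to get (x - 8)²/144 - (y + 7)²/25 = 1.
Hyperbola, center (8, -7), transverse axis horizontal; a² = 144, b² = 25.
c² = a² + b² = 144 + 25 = 169, so c = 13.
Foci lie on the horizontal axis through the center: (h ± c, k).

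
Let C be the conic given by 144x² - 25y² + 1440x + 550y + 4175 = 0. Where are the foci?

Collect terms: 144(x² + 10x) -25(y² - 22y) = -4175
Completing the square gives 144(x + 5)² -25(y - 11)² = -4175 + 3600 - 3025 = -3600.
Divide through by -3600 to get (y - 11)²/144 - (x + 5)²/25 = 1.
Hyperbola, center (-5, 11), transverse axis vertical; a² = 144, b² = 25.
c² = a² + b² = 144 + 25 = 169, so c = 13.
Foci lie on the vertical axis through the center: (h, k ± c).

(-5, -2) and (-5, 24)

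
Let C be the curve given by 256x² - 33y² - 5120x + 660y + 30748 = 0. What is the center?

Collect terms: 256(x² - 20x) -33(y² - 20y) = -30748
256(x - 10)² -33(y - 10)² = -30748 + 25600 - 3300 = -8448
Divide by -8448: (y - 10)²/256 - (x - 10)²/33 = 1
Hyperbola with center (10, 10).

(10, 10)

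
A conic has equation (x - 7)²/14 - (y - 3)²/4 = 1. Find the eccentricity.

Center (7, 3). The positive term is the x-term, so the transverse axis is horizontal; a² = 14, b² = 4.
c² = a² + b² = 18, so c = 3√2.
e = c/a = 3√2/√14 = 3√7/7.

e = 3√7/7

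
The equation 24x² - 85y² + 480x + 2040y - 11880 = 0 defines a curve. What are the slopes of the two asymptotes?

2√510/85 and -2√510/85

Rearranging, 24(x² + 20x) -85(y² - 24y) = 11880.
24(x + 10)² -85(y - 12)² = 11880 + 2400 - 12240 = 2040
Dividing both sides by 2040: (x + 10)²/85 - (y - 12)²/24 = 1
Hyperbola, center (-10, 12), transverse axis horizontal; a² = 85, b² = 24.
For a horizontal hyperbola the asymptotes have slope ±b/a.
Here that is ±2√6/√85 = ±2√510/85.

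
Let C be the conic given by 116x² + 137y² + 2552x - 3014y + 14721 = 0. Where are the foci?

(-11 - √21, 11) and (-11 + √21, 11)

116(x² + 22x) + 137(y² - 22y) = -14721
Complete the square in x and y: 116(x + 11)² + 137(y - 11)² = -14721 + 14036 + 16577 = 15892
Divide by 15892: (x + 11)²/137 + (y - 11)²/116 = 1
Ellipse, center (-11, 11), major axis horizontal; a² = 137, b² = 116.
c² = a² - b² = 137 - 116 = 21, so c = √21.
Foci lie on the horizontal axis through the center: (h ± c, k).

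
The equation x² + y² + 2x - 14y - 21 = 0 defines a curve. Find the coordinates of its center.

Rearranging, (x² + 2x) + (y² - 14y) = 21.
Complete the square: (x + 1)² + (y - 7)² = 21 + 1 + 49 = 71
So (x + 1)² + (y - 7)² = 71.
Circle centered at (-1, 7) with r² = 71.

(-1, 7)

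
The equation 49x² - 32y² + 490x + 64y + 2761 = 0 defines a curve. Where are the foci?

Group the x- and y-terms: 49(x² + 10x) -32(y² - 2y) = -2761
Completing the square gives 49(x + 5)² -32(y - 1)² = -2761 + 1225 - 32 = -1568.
Dividing both sides by -1568: (y - 1)²/49 - (x + 5)²/32 = 1
Hyperbola, center (-5, 1), transverse axis vertical; a² = 49, b² = 32.
c² = a² + b² = 49 + 32 = 81, so c = 9.
Foci lie on the vertical axis through the center: (h, k ± c).

(-5, -8) and (-5, 10)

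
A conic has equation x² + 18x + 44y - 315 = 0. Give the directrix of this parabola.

Only x is squared. Complete the square in x: (x + 9)² = -44(y - 9).
Vertex (-9, 9); 4p = -44 so p = -11. Opens down.
Directrix is the horizontal line y = k − p = 9 − (-11) = 20.

y = 20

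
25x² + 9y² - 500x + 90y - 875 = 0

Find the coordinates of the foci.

25(x² - 20x) + 9(y² + 10y) = 875
Completing the square gives 25(x - 10)² + 9(y + 5)² = 875 + 2500 + 225 = 3600.
Dividing both sides by 3600: (x - 10)²/144 + (y + 5)²/400 = 1
Ellipse, center (10, -5), major axis vertical; a² = 400, b² = 144.
c² = a² - b² = 400 - 144 = 256, so c = 16.
Foci lie on the vertical axis through the center: (h, k ± c).

(10, -21) and (10, 11)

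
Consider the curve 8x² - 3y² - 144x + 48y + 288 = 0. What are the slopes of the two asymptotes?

Group: 8(x² - 18x) -3(y² - 16y) = -288
8(x - 9)² -3(y - 8)² = -288 + 648 - 192 = 168
Dividing both sides by 168: (x - 9)²/21 - (y - 8)²/56 = 1
Hyperbola, center (9, 8), transverse axis horizontal; a² = 21, b² = 56.
For a horizontal hyperbola the asymptotes have slope ±b/a.
Here that is ±2√14/√21 = ±2√6/3.

2√6/3 and -2√6/3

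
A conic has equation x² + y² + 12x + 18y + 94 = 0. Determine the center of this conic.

(-6, -9)

Rearranging, (x² + 12x) + (y² + 18y) = -94.
Complete the square in x and y: (x + 6)² + (y + 9)² = -94 + 36 + 81 = 23
So (x + 6)² + (y + 9)² = 23.
Circle centered at (-6, -9) with r² = 23.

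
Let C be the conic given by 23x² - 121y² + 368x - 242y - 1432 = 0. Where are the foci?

(-20, -1) and (4, -1)

Collect terms: 23(x² + 16x) -121(y² + 2y) = 1432
Completing the square gives 23(x + 8)² -121(y + 1)² = 1432 + 1472 - 121 = 2783.
Divide through by 2783 to get (x + 8)²/121 - (y + 1)²/23 = 1.
Hyperbola, center (-8, -1), transverse axis horizontal; a² = 121, b² = 23.
c² = a² + b² = 121 + 23 = 144, so c = 12.
Foci lie on the horizontal axis through the center: (h ± c, k).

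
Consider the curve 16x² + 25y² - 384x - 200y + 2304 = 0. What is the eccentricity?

e = 3/5

16(x² - 24x) + 25(y² - 8y) = -2304
Complete the square in x and y: 16(x - 12)² + 25(y - 4)² = -2304 + 2304 + 400 = 400
Dividing both sides by 400: (x - 12)²/25 + (y - 4)²/16 = 1
Ellipse, center (12, 4), major axis horizontal; a² = 25, b² = 16.
c² = a² - b² = 9, so c = 3.
e = c/a = 3/5.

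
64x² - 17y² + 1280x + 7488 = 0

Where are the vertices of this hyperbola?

Group: 64(x² + 20x) -17y² = -7488
Complete the square in x and y: 64(x + 10)² -17y² = -7488 + 6400 + 0 = -1088
Divide by -1088: y²/64 - (x + 10)²/17 = 1
Hyperbola, center (-10, 0), transverse axis vertical; a² = 64, b² = 17.
a = 8. Vertices at (h, k ± a).

(-10, -8) and (-10, 8)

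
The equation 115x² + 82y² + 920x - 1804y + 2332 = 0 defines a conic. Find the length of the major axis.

2√115

115(x² + 8x) + 82(y² - 22y) = -2332
115(x + 4)² + 82(y - 11)² = -2332 + 1840 + 9922 = 9430
Divide by 9430: (x + 4)²/82 + (y - 11)²/115 = 1
Ellipse, center (-4, 11), major axis vertical; a² = 115, b² = 82.
a² = 115 so a = √115; the major axis has length 2a = 2√115.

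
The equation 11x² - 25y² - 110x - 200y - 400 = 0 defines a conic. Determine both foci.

(-1, -4) and (11, -4)

Collect terms: 11(x² - 10x) -25(y² + 8y) = 400
Complete the square in x and y: 11(x - 5)² -25(y + 4)² = 400 + 275 - 400 = 275
Dividing both sides by 275: (x - 5)²/25 - (y + 4)²/11 = 1
Hyperbola, center (5, -4), transverse axis horizontal; a² = 25, b² = 11.
c² = a² + b² = 25 + 11 = 36, so c = 6.
Foci lie on the horizontal axis through the center: (h ± c, k).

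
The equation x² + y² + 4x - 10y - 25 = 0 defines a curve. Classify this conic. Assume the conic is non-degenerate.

No xy term. Coefficients of x² and y² are A = 1, C = 1.
A = C (same sign) ⇒ circle.

circle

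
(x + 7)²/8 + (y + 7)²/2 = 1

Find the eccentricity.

e = √3/2

Center (-7, -7). The larger denominator 8 sits under the x-term, so the major axis is horizontal; a² = 8, b² = 2.
c² = a² - b² = 6, so c = √6.
e = c/a = √6/2√2 = √3/2.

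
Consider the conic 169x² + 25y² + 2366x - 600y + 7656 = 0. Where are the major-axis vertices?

Group: 169(x² + 14x) + 25(y² - 24y) = -7656
Completing the square gives 169(x + 7)² + 25(y - 12)² = -7656 + 8281 + 3600 = 4225.
Divide through by 4225 to get (x + 7)²/25 + (y - 12)²/169 = 1.
Ellipse, center (-7, 12), major axis vertical; a² = 169, b² = 25.
a = 13. Vertices at (h, k ± a).

(-7, -1) and (-7, 25)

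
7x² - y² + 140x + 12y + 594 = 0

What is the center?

7(x² + 20x) -(y² - 12y) = -594
Complete the square: 7(x + 10)² -(y - 6)² = -594 + 700 - 36 = 70
Divide through by 70 to get (x + 10)²/10 - (y - 6)²/70 = 1.
Hyperbola with center (-10, 6).

(-10, 6)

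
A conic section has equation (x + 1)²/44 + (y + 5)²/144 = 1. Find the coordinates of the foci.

Center (-1, -5). The larger denominator 144 sits under the y-term, so the major axis is vertical; a² = 144, b² = 44.
c² = a² - b² = 144 - 44 = 100, so c = 10.
Foci lie on the vertical axis through the center: (h, k ± c).

(-1, -15) and (-1, 5)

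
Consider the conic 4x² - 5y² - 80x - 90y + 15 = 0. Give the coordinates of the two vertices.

(10, -11) and (10, -7)

Group the x- and y-terms: 4(x² - 20x) -5(y² + 18y) = -15
Completing the square gives 4(x - 10)² -5(y + 9)² = -15 + 400 - 405 = -20.
Divide by -20: (y + 9)²/4 - (x - 10)²/5 = 1
Hyperbola, center (10, -9), transverse axis vertical; a² = 4, b² = 5.
a = 2. Vertices at (h, k ± a).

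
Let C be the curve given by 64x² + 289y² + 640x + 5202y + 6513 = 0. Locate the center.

(-5, -9)

64(x² + 10x) + 289(y² + 18y) = -6513
Complete the square: 64(x + 5)² + 289(y + 9)² = -6513 + 1600 + 23409 = 18496
Divide through by 18496 to get (x + 5)²/289 + (y + 9)²/64 = 1.
Ellipse with center (-5, -9).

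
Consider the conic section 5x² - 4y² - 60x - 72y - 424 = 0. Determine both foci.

5(x² - 12x) -4(y² + 18y) = 424
5(x - 6)² -4(y + 9)² = 424 + 180 - 324 = 280
Divide through by 280 to get (x - 6)²/56 - (y + 9)²/70 = 1.
Hyperbola, center (6, -9), transverse axis horizontal; a² = 56, b² = 70.
c² = a² + b² = 56 + 70 = 126, so c = 3√14.
Foci lie on the horizontal axis through the center: (h ± c, k).

(6 - 3√14, -9) and (6 + 3√14, -9)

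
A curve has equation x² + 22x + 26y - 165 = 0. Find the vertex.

(-11, 11)

Only x is squared. Complete the square in x: (x + 11)² = -26(y - 11).
Vertex (-11, 11); 4p = -26 so p = -13/2. Opens down.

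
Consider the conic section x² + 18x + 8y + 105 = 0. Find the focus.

(-9, -5)

Only x is squared. Complete the square in x: (x + 9)² = -8(y + 3).
Vertex (-9, -3); 4p = -8 so p = -2. Opens down.
Focus is p units from the vertex along the axis: (h, k + p).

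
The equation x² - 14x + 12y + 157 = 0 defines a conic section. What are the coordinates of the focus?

Only x is squared. Complete the square in x: (x - 7)² = -12(y + 9).
Vertex (7, -9); 4p = -12 so p = -3. Opens down.
Focus is p units from the vertex along the axis: (h, k + p).

(7, -12)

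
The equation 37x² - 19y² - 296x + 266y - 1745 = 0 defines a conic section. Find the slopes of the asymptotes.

√703/19 and -√703/19

Group the x- and y-terms: 37(x² - 8x) -19(y² - 14y) = 1745
Complete the square in x and y: 37(x - 4)² -19(y - 7)² = 1745 + 592 - 931 = 1406
Divide by 1406: (x - 4)²/38 - (y - 7)²/74 = 1
Hyperbola, center (4, 7), transverse axis horizontal; a² = 38, b² = 74.
For a horizontal hyperbola the asymptotes have slope ±b/a.
Here that is ±√74/√38 = ±√703/19.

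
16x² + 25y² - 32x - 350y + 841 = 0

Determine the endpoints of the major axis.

16(x² - 2x) + 25(y² - 14y) = -841
16(x - 1)² + 25(y - 7)² = -841 + 16 + 1225 = 400
Divide by 400: (x - 1)²/25 + (y - 7)²/16 = 1
Ellipse, center (1, 7), major axis horizontal; a² = 25, b² = 16.
a = 5. Vertices at (h ± a, k).

(-4, 7) and (6, 7)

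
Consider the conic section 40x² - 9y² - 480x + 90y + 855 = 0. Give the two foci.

Rearranging, 40(x² - 12x) -9(y² - 10y) = -855.
40(x - 6)² -9(y - 5)² = -855 + 1440 - 225 = 360
Divide by 360: (x - 6)²/9 - (y - 5)²/40 = 1
Hyperbola, center (6, 5), transverse axis horizontal; a² = 9, b² = 40.
c² = a² + b² = 9 + 40 = 49, so c = 7.
Foci lie on the horizontal axis through the center: (h ± c, k).

(-1, 5) and (13, 5)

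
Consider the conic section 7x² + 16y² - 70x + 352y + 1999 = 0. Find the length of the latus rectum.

Collect terms: 7(x² - 10x) + 16(y² + 22y) = -1999
7(x - 5)² + 16(y + 11)² = -1999 + 175 + 1936 = 112
Divide by 112: (x - 5)²/16 + (y + 11)²/7 = 1
Ellipse, center (5, -11), major axis horizontal; a² = 16, b² = 7.
Latus rectum length = 2b²/a = 2·7/4 = 7/2.

7/2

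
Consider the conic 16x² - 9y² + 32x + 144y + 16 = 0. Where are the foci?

(-1, -2) and (-1, 18)

Group: 16(x² + 2x) -9(y² - 16y) = -16
Completing the square gives 16(x + 1)² -9(y - 8)² = -16 + 16 - 576 = -576.
Divide through by -576 to get (y - 8)²/64 - (x + 1)²/36 = 1.
Hyperbola, center (-1, 8), transverse axis vertical; a² = 64, b² = 36.
c² = a² + b² = 64 + 36 = 100, so c = 10.
Foci lie on the vertical axis through the center: (h, k ± c).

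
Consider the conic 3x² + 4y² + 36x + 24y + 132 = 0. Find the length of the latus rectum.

3

Collect terms: 3(x² + 12x) + 4(y² + 6y) = -132
Completing the square gives 3(x + 6)² + 4(y + 3)² = -132 + 108 + 36 = 12.
Divide by 12: (x + 6)²/4 + (y + 3)²/3 = 1
Ellipse, center (-6, -3), major axis horizontal; a² = 4, b² = 3.
Latus rectum length = 2b²/a = 2·3/2 = 3.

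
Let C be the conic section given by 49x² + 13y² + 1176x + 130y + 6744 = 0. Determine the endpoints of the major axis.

(-12, -12) and (-12, 2)

49(x² + 24x) + 13(y² + 10y) = -6744
49(x + 12)² + 13(y + 5)² = -6744 + 7056 + 325 = 637
Divide through by 637 to get (x + 12)²/13 + (y + 5)²/49 = 1.
Ellipse, center (-12, -5), major axis vertical; a² = 49, b² = 13.
a = 7. Vertices at (h, k ± a).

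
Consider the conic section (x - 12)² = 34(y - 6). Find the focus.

(12, 29/2)

Vertex (12, 6); 4p = 34 so p = 17/2. Opens up.
Focus is p units from the vertex along the axis: (h, k + p).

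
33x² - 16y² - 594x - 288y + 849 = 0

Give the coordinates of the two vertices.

33(x² - 18x) -16(y² + 18y) = -849
Completing the square gives 33(x - 9)² -16(y + 9)² = -849 + 2673 - 1296 = 528.
Divide by 528: (x - 9)²/16 - (y + 9)²/33 = 1
Hyperbola, center (9, -9), transverse axis horizontal; a² = 16, b² = 33.
a = 4. Vertices at (h ± a, k).

(5, -9) and (13, -9)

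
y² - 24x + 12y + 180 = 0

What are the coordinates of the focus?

(12, -6)

Only y is squared. Complete the square in y: (y + 6)² = 24(x - 6).
Vertex (6, -6); 4p = 24 so p = 6. Opens right.
Focus is p units from the vertex along the axis: (h + p, k).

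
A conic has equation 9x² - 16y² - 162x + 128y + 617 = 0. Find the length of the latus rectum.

Group the x- and y-terms: 9(x² - 18x) -16(y² - 8y) = -617
9(x - 9)² -16(y - 4)² = -617 + 729 - 256 = -144
Divide through by -144 to get (y - 4)²/9 - (x - 9)²/16 = 1.
Hyperbola, center (9, 4), transverse axis vertical; a² = 9, b² = 16.
Latus rectum length = 2b²/a = 2·16/3 = 32/3.

32/3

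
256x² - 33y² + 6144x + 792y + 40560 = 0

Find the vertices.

(-12, -4) and (-12, 28)

Rearranging, 256(x² + 24x) -33(y² - 24y) = -40560.
Completing the square gives 256(x + 12)² -33(y - 12)² = -40560 + 36864 - 4752 = -8448.
Divide by -8448: (y - 12)²/256 - (x + 12)²/33 = 1
Hyperbola, center (-12, 12), transverse axis vertical; a² = 256, b² = 33.
a = 16. Vertices at (h, k ± a).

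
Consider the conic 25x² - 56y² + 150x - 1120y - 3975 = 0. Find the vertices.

(-3, -15) and (-3, -5)

25(x² + 6x) -56(y² + 20y) = 3975
Complete the square in x and y: 25(x + 3)² -56(y + 10)² = 3975 + 225 - 5600 = -1400
Divide through by -1400 to get (y + 10)²/25 - (x + 3)²/56 = 1.
Hyperbola, center (-3, -10), transverse axis vertical; a² = 25, b² = 56.
a = 5. Vertices at (h, k ± a).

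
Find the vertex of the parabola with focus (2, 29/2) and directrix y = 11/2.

The vertex is the midpoint between the focus and the directrix along the axis of symmetry.
Axis is vertical (directrix is horizontal). Vertex y-coordinate = (29/2 + 11/2)/2 = 10; x-coordinate = 2.

(2, 10)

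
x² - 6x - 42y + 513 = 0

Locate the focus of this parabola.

Only x is squared. Complete the square in x: (x - 3)² = 42(y - 12).
Vertex (3, 12); 4p = 42 so p = 21/2. Opens up.
Focus is p units from the vertex along the axis: (h, k + p).

(3, 45/2)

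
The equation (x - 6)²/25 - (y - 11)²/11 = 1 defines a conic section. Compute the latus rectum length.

Center (6, 11). The positive term is the x-term, so the transverse axis is horizontal; a² = 25, b² = 11.
Latus rectum length = 2b²/a = 2·11/5 = 22/5.

22/5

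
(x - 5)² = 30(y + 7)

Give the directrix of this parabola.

y = -29/2

Vertex (5, -7); 4p = 30 so p = 15/2. Opens up.
Directrix is the horizontal line y = k − p = -7 − (15/2) = -29/2.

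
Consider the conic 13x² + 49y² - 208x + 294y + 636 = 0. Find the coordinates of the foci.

Group: 13(x² - 16x) + 49(y² + 6y) = -636
Completing the square gives 13(x - 8)² + 49(y + 3)² = -636 + 832 + 441 = 637.
Divide through by 637 to get (x - 8)²/49 + (y + 3)²/13 = 1.
Ellipse, center (8, -3), major axis horizontal; a² = 49, b² = 13.
c² = a² - b² = 49 - 13 = 36, so c = 6.
Foci lie on the horizontal axis through the center: (h ± c, k).

(2, -3) and (14, -3)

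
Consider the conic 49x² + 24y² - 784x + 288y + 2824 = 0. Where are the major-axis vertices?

Group: 49(x² - 16x) + 24(y² + 12y) = -2824
Complete the square in x and y: 49(x - 8)² + 24(y + 6)² = -2824 + 3136 + 864 = 1176
Divide by 1176: (x - 8)²/24 + (y + 6)²/49 = 1
Ellipse, center (8, -6), major axis vertical; a² = 49, b² = 24.
a = 7. Vertices at (h, k ± a).

(8, -13) and (8, 1)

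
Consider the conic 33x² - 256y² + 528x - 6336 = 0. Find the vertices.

(-24, 0) and (8, 0)

33(x² + 16x) -256y² = 6336
Complete the square in x and y: 33(x + 8)² -256y² = 6336 + 2112 + 0 = 8448
Dividing both sides by 8448: (x + 8)²/256 - y²/33 = 1
Hyperbola, center (-8, 0), transverse axis horizontal; a² = 256, b² = 33.
a = 16. Vertices at (h ± a, k).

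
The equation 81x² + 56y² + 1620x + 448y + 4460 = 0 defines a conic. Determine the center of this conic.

(-10, -4)

Collect terms: 81(x² + 20x) + 56(y² + 8y) = -4460
81(x + 10)² + 56(y + 4)² = -4460 + 8100 + 896 = 4536
Dividing both sides by 4536: (x + 10)²/56 + (y + 4)²/81 = 1
Ellipse with center (-10, -4).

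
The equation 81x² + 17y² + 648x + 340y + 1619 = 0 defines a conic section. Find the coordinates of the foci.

(-4, -18) and (-4, -2)

Rearranging, 81(x² + 8x) + 17(y² + 20y) = -1619.
Completing the square gives 81(x + 4)² + 17(y + 10)² = -1619 + 1296 + 1700 = 1377.
Divide through by 1377 to get (x + 4)²/17 + (y + 10)²/81 = 1.
Ellipse, center (-4, -10), major axis vertical; a² = 81, b² = 17.
c² = a² - b² = 81 - 17 = 64, so c = 8.
Foci lie on the vertical axis through the center: (h, k ± c).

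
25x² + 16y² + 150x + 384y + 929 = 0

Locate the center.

Collect terms: 25(x² + 6x) + 16(y² + 24y) = -929
Complete the square in x and y: 25(x + 3)² + 16(y + 12)² = -929 + 225 + 2304 = 1600
Divide by 1600: (x + 3)²/64 + (y + 12)²/100 = 1
Ellipse with center (-3, -12).

(-3, -12)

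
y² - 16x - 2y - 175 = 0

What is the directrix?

Only y is squared. Complete the square in y: (y - 1)² = 16(x + 11).
Vertex (-11, 1); 4p = 16 so p = 4. Opens right.
Directrix is the vertical line x = h − p = -11 − (4) = -15.

x = -15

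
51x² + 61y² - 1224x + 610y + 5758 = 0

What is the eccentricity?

51(x² - 24x) + 61(y² + 10y) = -5758
51(x - 12)² + 61(y + 5)² = -5758 + 7344 + 1525 = 3111
Dividing both sides by 3111: (x - 12)²/61 + (y + 5)²/51 = 1
Ellipse, center (12, -5), major axis horizontal; a² = 61, b² = 51.
c² = a² - b² = 10, so c = √10.
e = c/a = √10/√61 = √610/61.

e = √610/61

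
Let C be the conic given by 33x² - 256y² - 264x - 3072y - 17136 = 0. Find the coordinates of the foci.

33(x² - 8x) -256(y² + 12y) = 17136
Complete the square: 33(x - 4)² -256(y + 6)² = 17136 + 528 - 9216 = 8448
Dividing both sides by 8448: (x - 4)²/256 - (y + 6)²/33 = 1
Hyperbola, center (4, -6), transverse axis horizontal; a² = 256, b² = 33.
c² = a² + b² = 256 + 33 = 289, so c = 17.
Foci lie on the horizontal axis through the center: (h ± c, k).

(-13, -6) and (21, -6)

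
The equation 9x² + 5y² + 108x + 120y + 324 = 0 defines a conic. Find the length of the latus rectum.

Collect terms: 9(x² + 12x) + 5(y² + 24y) = -324
Complete the square: 9(x + 6)² + 5(y + 12)² = -324 + 324 + 720 = 720
Divide through by 720 to get (x + 6)²/80 + (y + 12)²/144 = 1.
Ellipse, center (-6, -12), major axis vertical; a² = 144, b² = 80.
Latus rectum length = 2b²/a = 2·80/12 = 40/3.

40/3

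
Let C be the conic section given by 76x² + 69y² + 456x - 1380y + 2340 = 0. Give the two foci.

(-3, 10 - √7) and (-3, 10 + √7)

Collect terms: 76(x² + 6x) + 69(y² - 20y) = -2340
Completing the square gives 76(x + 3)² + 69(y - 10)² = -2340 + 684 + 6900 = 5244.
Dividing both sides by 5244: (x + 3)²/69 + (y - 10)²/76 = 1
Ellipse, center (-3, 10), major axis vertical; a² = 76, b² = 69.
c² = a² - b² = 76 - 69 = 7, so c = √7.
Foci lie on the vertical axis through the center: (h, k ± c).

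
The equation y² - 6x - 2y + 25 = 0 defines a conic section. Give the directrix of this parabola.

x = 5/2

Only y is squared. Complete the square in y: (y - 1)² = 6(x - 4).
Vertex (4, 1); 4p = 6 so p = 3/2. Opens right.
Directrix is the vertical line x = h − p = 4 − (3/2) = 5/2.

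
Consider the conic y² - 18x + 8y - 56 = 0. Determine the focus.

Only y is squared. Complete the square in y: (y + 4)² = 18(x + 4).
Vertex (-4, -4); 4p = 18 so p = 9/2. Opens right.
Focus is p units from the vertex along the axis: (h + p, k).

(1/2, -4)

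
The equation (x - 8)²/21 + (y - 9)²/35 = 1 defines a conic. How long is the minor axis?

2√21

Center (8, 9). The larger denominator 35 sits under the y-term, so the major axis is vertical; a² = 35, b² = 21.
b² = 21 so b = √21; the minor axis has length 2b = 2√21.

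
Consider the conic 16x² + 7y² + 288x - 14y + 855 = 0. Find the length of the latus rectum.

7

Collect terms: 16(x² + 18x) + 7(y² - 2y) = -855
Complete the square: 16(x + 9)² + 7(y - 1)² = -855 + 1296 + 7 = 448
Divide by 448: (x + 9)²/28 + (y - 1)²/64 = 1
Ellipse, center (-9, 1), major axis vertical; a² = 64, b² = 28.
Latus rectum length = 2b²/a = 2·28/8 = 7.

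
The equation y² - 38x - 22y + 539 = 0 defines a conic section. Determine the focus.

(41/2, 11)

Only y is squared. Complete the square in y: (y - 11)² = 38(x - 11).
Vertex (11, 11); 4p = 38 so p = 19/2. Opens right.
Focus is p units from the vertex along the axis: (h + p, k).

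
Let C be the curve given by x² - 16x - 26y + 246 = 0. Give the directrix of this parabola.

y = 1/2

Only x is squared. Complete the square in x: (x - 8)² = 26(y - 7).
Vertex (8, 7); 4p = 26 so p = 13/2. Opens up.
Directrix is the horizontal line y = k − p = 7 − (13/2) = 1/2.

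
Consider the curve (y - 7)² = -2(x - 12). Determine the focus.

(23/2, 7)

Vertex (12, 7); 4p = -2 so p = -1/2. Opens left.
Focus is p units from the vertex along the axis: (h + p, k).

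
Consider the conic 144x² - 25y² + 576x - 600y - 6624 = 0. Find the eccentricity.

e = 13/5

Group the x- and y-terms: 144(x² + 4x) -25(y² + 24y) = 6624
144(x + 2)² -25(y + 12)² = 6624 + 576 - 3600 = 3600
Divide through by 3600 to get (x + 2)²/25 - (y + 12)²/144 = 1.
Hyperbola, center (-2, -12), transverse axis horizontal; a² = 25, b² = 144.
c² = a² + b² = 169, so c = 13.
e = c/a = 13/5.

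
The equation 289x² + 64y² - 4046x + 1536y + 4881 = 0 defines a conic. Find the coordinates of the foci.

(7, -27) and (7, 3)

Group the x- and y-terms: 289(x² - 14x) + 64(y² + 24y) = -4881
289(x - 7)² + 64(y + 12)² = -4881 + 14161 + 9216 = 18496
Divide by 18496: (x - 7)²/64 + (y + 12)²/289 = 1
Ellipse, center (7, -12), major axis vertical; a² = 289, b² = 64.
c² = a² - b² = 289 - 64 = 225, so c = 15.
Foci lie on the vertical axis through the center: (h, k ± c).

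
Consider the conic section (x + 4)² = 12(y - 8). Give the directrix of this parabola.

y = 5

Vertex (-4, 8); 4p = 12 so p = 3. Opens up.
Directrix is the horizontal line y = k − p = 8 − (3) = 5.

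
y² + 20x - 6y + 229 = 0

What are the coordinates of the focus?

Only y is squared. Complete the square in y: (y - 3)² = -20(x + 11).
Vertex (-11, 3); 4p = -20 so p = -5. Opens left.
Focus is p units from the vertex along the axis: (h + p, k).

(-16, 3)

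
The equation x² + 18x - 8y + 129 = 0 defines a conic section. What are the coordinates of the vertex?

(-9, 6)

Only x is squared. Complete the square in x: (x + 9)² = 8(y - 6).
Vertex (-9, 6); 4p = 8 so p = 2. Opens up.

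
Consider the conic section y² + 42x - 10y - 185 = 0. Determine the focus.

(-11/2, 5)

Only y is squared. Complete the square in y: (y - 5)² = -42(x - 5).
Vertex (5, 5); 4p = -42 so p = -21/2. Opens left.
Focus is p units from the vertex along the axis: (h + p, k).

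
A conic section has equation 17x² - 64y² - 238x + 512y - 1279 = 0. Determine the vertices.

(-1, 4) and (15, 4)

Group the x- and y-terms: 17(x² - 14x) -64(y² - 8y) = 1279
17(x - 7)² -64(y - 4)² = 1279 + 833 - 1024 = 1088
Divide through by 1088 to get (x - 7)²/64 - (y - 4)²/17 = 1.
Hyperbola, center (7, 4), transverse axis horizontal; a² = 64, b² = 17.
a = 8. Vertices at (h ± a, k).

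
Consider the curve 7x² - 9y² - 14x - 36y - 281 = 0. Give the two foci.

(-7, -2) and (9, -2)

Rearranging, 7(x² - 2x) -9(y² + 4y) = 281.
Complete the square: 7(x - 1)² -9(y + 2)² = 281 + 7 - 36 = 252
Dividing both sides by 252: (x - 1)²/36 - (y + 2)²/28 = 1
Hyperbola, center (1, -2), transverse axis horizontal; a² = 36, b² = 28.
c² = a² + b² = 36 + 28 = 64, so c = 8.
Foci lie on the horizontal axis through the center: (h ± c, k).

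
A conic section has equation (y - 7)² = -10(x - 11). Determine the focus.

Vertex (11, 7); 4p = -10 so p = -5/2. Opens left.
Focus is p units from the vertex along the axis: (h + p, k).

(17/2, 7)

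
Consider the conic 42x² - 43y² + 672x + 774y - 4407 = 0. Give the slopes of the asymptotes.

Collect terms: 42(x² + 16x) -43(y² - 18y) = 4407
Complete the square: 42(x + 8)² -43(y - 9)² = 4407 + 2688 - 3483 = 3612
Dividing both sides by 3612: (x + 8)²/86 - (y - 9)²/84 = 1
Hyperbola, center (-8, 9), transverse axis horizontal; a² = 86, b² = 84.
For a horizontal hyperbola the asymptotes have slope ±b/a.
Here that is ±2√21/√86 = ±√1806/43.

√1806/43 and -√1806/43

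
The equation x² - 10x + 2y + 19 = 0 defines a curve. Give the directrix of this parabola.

y = 7/2

Only x is squared. Complete the square in x: (x - 5)² = -2(y - 3).
Vertex (5, 3); 4p = -2 so p = -1/2. Opens down.
Directrix is the horizontal line y = k − p = 3 − (-1/2) = 7/2.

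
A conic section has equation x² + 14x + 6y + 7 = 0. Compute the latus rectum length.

Only x is squared. Complete the square in x: (x + 7)² = -6(y - 7).
Vertex (-7, 7); 4p = -6 so p = -3/2. Opens down.
Latus rectum length = |4p| = 6.

6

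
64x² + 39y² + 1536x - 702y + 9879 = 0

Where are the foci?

(-12, 4) and (-12, 14)

64(x² + 24x) + 39(y² - 18y) = -9879
Complete the square in x and y: 64(x + 12)² + 39(y - 9)² = -9879 + 9216 + 3159 = 2496
Divide by 2496: (x + 12)²/39 + (y - 9)²/64 = 1
Ellipse, center (-12, 9), major axis vertical; a² = 64, b² = 39.
c² = a² - b² = 64 - 39 = 25, so c = 5.
Foci lie on the vertical axis through the center: (h, k ± c).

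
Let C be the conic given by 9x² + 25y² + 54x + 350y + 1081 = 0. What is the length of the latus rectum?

18/5

Group: 9(x² + 6x) + 25(y² + 14y) = -1081
Complete the square in x and y: 9(x + 3)² + 25(y + 7)² = -1081 + 81 + 1225 = 225
Divide by 225: (x + 3)²/25 + (y + 7)²/9 = 1
Ellipse, center (-3, -7), major axis horizontal; a² = 25, b² = 9.
Latus rectum length = 2b²/a = 2·9/5 = 18/5.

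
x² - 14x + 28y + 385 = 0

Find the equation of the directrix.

Only x is squared. Complete the square in x: (x - 7)² = -28(y + 12).
Vertex (7, -12); 4p = -28 so p = -7. Opens down.
Directrix is the horizontal line y = k − p = -12 − (-7) = -5.

y = -5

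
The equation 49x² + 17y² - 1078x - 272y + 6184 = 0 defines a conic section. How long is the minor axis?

49(x² - 22x) + 17(y² - 16y) = -6184
Complete the square: 49(x - 11)² + 17(y - 8)² = -6184 + 5929 + 1088 = 833
Divide through by 833 to get (x - 11)²/17 + (y - 8)²/49 = 1.
Ellipse, center (11, 8), major axis vertical; a² = 49, b² = 17.
b² = 17 so b = √17; the minor axis has length 2b = 2√17.

2√17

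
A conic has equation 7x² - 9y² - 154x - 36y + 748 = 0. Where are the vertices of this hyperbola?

(8, -2) and (14, -2)

7(x² - 22x) -9(y² + 4y) = -748
7(x - 11)² -9(y + 2)² = -748 + 847 - 36 = 63
Dividing both sides by 63: (x - 11)²/9 - (y + 2)²/7 = 1
Hyperbola, center (11, -2), transverse axis horizontal; a² = 9, b² = 7.
a = 3. Vertices at (h ± a, k).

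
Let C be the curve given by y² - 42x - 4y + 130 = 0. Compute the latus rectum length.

42

Only y is squared. Complete the square in y: (y - 2)² = 42(x - 3).
Vertex (3, 2); 4p = 42 so p = 21/2. Opens right.
Latus rectum length = |4p| = 42.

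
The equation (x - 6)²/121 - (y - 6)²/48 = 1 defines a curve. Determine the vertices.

Center (6, 6). The positive term is the x-term, so the transverse axis is horizontal; a² = 121, b² = 48.
a = 11. Vertices at (h ± a, k).

(-5, 6) and (17, 6)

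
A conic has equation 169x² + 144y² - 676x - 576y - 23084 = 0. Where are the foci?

Group: 169(x² - 4x) + 144(y² - 4y) = 23084
Complete the square: 169(x - 2)² + 144(y - 2)² = 23084 + 676 + 576 = 24336
Dividing both sides by 24336: (x - 2)²/144 + (y - 2)²/169 = 1
Ellipse, center (2, 2), major axis vertical; a² = 169, b² = 144.
c² = a² - b² = 169 - 144 = 25, so c = 5.
Foci lie on the vertical axis through the center: (h, k ± c).

(2, -3) and (2, 7)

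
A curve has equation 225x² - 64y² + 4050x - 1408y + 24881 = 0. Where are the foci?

(-9, -28) and (-9, 6)

Group the x- and y-terms: 225(x² + 18x) -64(y² + 22y) = -24881
225(x + 9)² -64(y + 11)² = -24881 + 18225 - 7744 = -14400
Divide through by -14400 to get (y + 11)²/225 - (x + 9)²/64 = 1.
Hyperbola, center (-9, -11), transverse axis vertical; a² = 225, b² = 64.
c² = a² + b² = 225 + 64 = 289, so c = 17.
Foci lie on the vertical axis through the center: (h, k ± c).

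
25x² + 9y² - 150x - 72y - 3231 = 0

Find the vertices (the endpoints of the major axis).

Group: 25(x² - 6x) + 9(y² - 8y) = 3231
25(x - 3)² + 9(y - 4)² = 3231 + 225 + 144 = 3600
Divide through by 3600 to get (x - 3)²/144 + (y - 4)²/400 = 1.
Ellipse, center (3, 4), major axis vertical; a² = 400, b² = 144.
a = 20. Vertices at (h, k ± a).

(3, -16) and (3, 24)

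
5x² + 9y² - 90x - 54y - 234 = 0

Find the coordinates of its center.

Group: 5(x² - 18x) + 9(y² - 6y) = 234
Complete the square: 5(x - 9)² + 9(y - 3)² = 234 + 405 + 81 = 720
Dividing both sides by 720: (x - 9)²/144 + (y - 3)²/80 = 1
Ellipse with center (9, 3).

(9, 3)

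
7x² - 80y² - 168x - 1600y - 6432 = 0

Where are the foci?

(12, -10 - √87) and (12, -10 + √87)

Group the x- and y-terms: 7(x² - 24x) -80(y² + 20y) = 6432
Completing the square gives 7(x - 12)² -80(y + 10)² = 6432 + 1008 - 8000 = -560.
Divide through by -560 to get (y + 10)²/7 - (x - 12)²/80 = 1.
Hyperbola, center (12, -10), transverse axis vertical; a² = 7, b² = 80.
c² = a² + b² = 7 + 80 = 87, so c = √87.
Foci lie on the vertical axis through the center: (h, k ± c).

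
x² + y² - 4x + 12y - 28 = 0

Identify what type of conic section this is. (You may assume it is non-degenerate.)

circle

No xy term. Coefficients of x² and y² are A = 1, C = 1.
A = C (same sign) ⇒ circle.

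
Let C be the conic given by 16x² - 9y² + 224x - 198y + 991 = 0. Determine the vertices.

(-7, -23) and (-7, 1)

Collect terms: 16(x² + 14x) -9(y² + 22y) = -991
Complete the square in x and y: 16(x + 7)² -9(y + 11)² = -991 + 784 - 1089 = -1296
Divide by -1296: (y + 11)²/144 - (x + 7)²/81 = 1
Hyperbola, center (-7, -11), transverse axis vertical; a² = 144, b² = 81.
a = 12. Vertices at (h, k ± a).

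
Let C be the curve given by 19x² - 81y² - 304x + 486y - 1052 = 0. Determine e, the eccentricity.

Rearranging, 19(x² - 16x) -81(y² - 6y) = 1052.
19(x - 8)² -81(y - 3)² = 1052 + 1216 - 729 = 1539
Divide by 1539: (x - 8)²/81 - (y - 3)²/19 = 1
Hyperbola, center (8, 3), transverse axis horizontal; a² = 81, b² = 19.
c² = a² + b² = 100, so c = 10.
e = c/a = 10/9.

e = 10/9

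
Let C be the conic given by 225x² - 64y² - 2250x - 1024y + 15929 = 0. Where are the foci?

Group: 225(x² - 10x) -64(y² + 16y) = -15929
Complete the square: 225(x - 5)² -64(y + 8)² = -15929 + 5625 - 4096 = -14400
Divide by -14400: (y + 8)²/225 - (x - 5)²/64 = 1
Hyperbola, center (5, -8), transverse axis vertical; a² = 225, b² = 64.
c² = a² + b² = 225 + 64 = 289, so c = 17.
Foci lie on the vertical axis through the center: (h, k ± c).

(5, -25) and (5, 9)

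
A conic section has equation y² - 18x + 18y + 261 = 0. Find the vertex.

(10, -9)

Only y is squared. Complete the square in y: (y + 9)² = 18(x - 10).
Vertex (10, -9); 4p = 18 so p = 9/2. Opens right.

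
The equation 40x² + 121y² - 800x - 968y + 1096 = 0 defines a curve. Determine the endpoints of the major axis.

Group the x- and y-terms: 40(x² - 20x) + 121(y² - 8y) = -1096
Complete the square: 40(x - 10)² + 121(y - 4)² = -1096 + 4000 + 1936 = 4840
Dividing both sides by 4840: (x - 10)²/121 + (y - 4)²/40 = 1
Ellipse, center (10, 4), major axis horizontal; a² = 121, b² = 40.
a = 11. Vertices at (h ± a, k).

(-1, 4) and (21, 4)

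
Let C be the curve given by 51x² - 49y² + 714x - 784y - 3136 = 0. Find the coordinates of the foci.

(-17, -8) and (3, -8)

Group the x- and y-terms: 51(x² + 14x) -49(y² + 16y) = 3136
Complete the square: 51(x + 7)² -49(y + 8)² = 3136 + 2499 - 3136 = 2499
Dividing both sides by 2499: (x + 7)²/49 - (y + 8)²/51 = 1
Hyperbola, center (-7, -8), transverse axis horizontal; a² = 49, b² = 51.
c² = a² + b² = 49 + 51 = 100, so c = 10.
Foci lie on the horizontal axis through the center: (h ± c, k).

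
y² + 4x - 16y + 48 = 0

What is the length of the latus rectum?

Only y is squared. Complete the square in y: (y - 8)² = -4(x - 4).
Vertex (4, 8); 4p = -4 so p = -1. Opens left.
Latus rectum length = |4p| = 4.

4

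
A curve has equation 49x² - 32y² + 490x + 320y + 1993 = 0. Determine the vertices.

Group: 49(x² + 10x) -32(y² - 10y) = -1993
49(x + 5)² -32(y - 5)² = -1993 + 1225 - 800 = -1568
Divide through by -1568 to get (y - 5)²/49 - (x + 5)²/32 = 1.
Hyperbola, center (-5, 5), transverse axis vertical; a² = 49, b² = 32.
a = 7. Vertices at (h, k ± a).

(-5, -2) and (-5, 12)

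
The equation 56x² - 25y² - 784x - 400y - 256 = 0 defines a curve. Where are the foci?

Rearranging, 56(x² - 14x) -25(y² + 16y) = 256.
Completing the square gives 56(x - 7)² -25(y + 8)² = 256 + 2744 - 1600 = 1400.
Dividing both sides by 1400: (x - 7)²/25 - (y + 8)²/56 = 1
Hyperbola, center (7, -8), transverse axis horizontal; a² = 25, b² = 56.
c² = a² + b² = 25 + 56 = 81, so c = 9.
Foci lie on the horizontal axis through the center: (h ± c, k).

(-2, -8) and (16, -8)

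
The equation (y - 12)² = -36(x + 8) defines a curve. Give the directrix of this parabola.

Vertex (-8, 12); 4p = -36 so p = -9. Opens left.
Directrix is the vertical line x = h − p = -8 − (-9) = 1.

x = 1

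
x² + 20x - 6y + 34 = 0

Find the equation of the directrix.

y = -25/2

Only x is squared. Complete the square in x: (x + 10)² = 6(y + 11).
Vertex (-10, -11); 4p = 6 so p = 3/2. Opens up.
Directrix is the horizontal line y = k − p = -11 − (3/2) = -25/2.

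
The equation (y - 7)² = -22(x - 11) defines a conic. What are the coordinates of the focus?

(11/2, 7)

Vertex (11, 7); 4p = -22 so p = -11/2. Opens left.
Focus is p units from the vertex along the axis: (h + p, k).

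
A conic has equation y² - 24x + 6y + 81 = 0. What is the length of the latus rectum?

24

Only y is squared. Complete the square in y: (y + 3)² = 24(x - 3).
Vertex (3, -3); 4p = 24 so p = 6. Opens right.
Latus rectum length = |4p| = 24.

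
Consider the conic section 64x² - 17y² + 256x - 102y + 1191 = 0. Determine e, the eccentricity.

Rearranging, 64(x² + 4x) -17(y² + 6y) = -1191.
Complete the square in x and y: 64(x + 2)² -17(y + 3)² = -1191 + 256 - 153 = -1088
Divide through by -1088 to get (y + 3)²/64 - (x + 2)²/17 = 1.
Hyperbola, center (-2, -3), transverse axis vertical; a² = 64, b² = 17.
c² = a² + b² = 81, so c = 9.
e = c/a = 9/8.

e = 9/8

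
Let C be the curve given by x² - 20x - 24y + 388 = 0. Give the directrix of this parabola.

y = 6

Only x is squared. Complete the square in x: (x - 10)² = 24(y - 12).
Vertex (10, 12); 4p = 24 so p = 6. Opens up.
Directrix is the horizontal line y = k − p = 12 − (6) = 6.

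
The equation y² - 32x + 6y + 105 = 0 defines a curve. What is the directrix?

x = -5

Only y is squared. Complete the square in y: (y + 3)² = 32(x - 3).
Vertex (3, -3); 4p = 32 so p = 8. Opens right.
Directrix is the vertical line x = h − p = 3 − (8) = -5.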